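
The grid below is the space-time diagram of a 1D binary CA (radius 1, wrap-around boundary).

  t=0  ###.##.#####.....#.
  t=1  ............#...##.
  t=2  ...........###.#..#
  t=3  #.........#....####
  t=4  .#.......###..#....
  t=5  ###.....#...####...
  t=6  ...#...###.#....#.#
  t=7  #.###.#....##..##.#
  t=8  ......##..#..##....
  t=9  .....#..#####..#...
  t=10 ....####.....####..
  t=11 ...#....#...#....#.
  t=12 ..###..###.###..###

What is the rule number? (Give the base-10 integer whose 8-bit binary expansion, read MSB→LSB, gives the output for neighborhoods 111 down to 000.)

22

  nb ###: next=.  (t=0,i=1, bit7=0)
  nb ##.: next=.  (t=0,i=2, bit6=0)
  nb #.#: next=.  (t=0,i=3, bit5=0)
  nb #..: next=#  (t=0,i=12, bit4=1)
  nb .##: next=.  (t=0,i=0, bit3=0)
  nb .#.: next=#  (t=0,i=17, bit2=1)
  nb ..#: next=#  (t=0,i=16, bit1=1)
  nb ...: next=.  (t=0,i=13, bit0=0)
  bits 00010110 = 22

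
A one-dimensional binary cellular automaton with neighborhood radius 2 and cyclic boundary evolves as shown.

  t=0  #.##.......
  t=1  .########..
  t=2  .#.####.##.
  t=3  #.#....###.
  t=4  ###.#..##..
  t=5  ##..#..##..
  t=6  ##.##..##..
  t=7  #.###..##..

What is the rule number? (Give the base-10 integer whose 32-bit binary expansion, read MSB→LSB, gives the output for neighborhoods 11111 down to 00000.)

2574605521

  nb #####: next=#  (t=1,i=3, bit31=1)
  nb ####.: next=.  (t=1,i=7, bit30=0)
  nb ###.#: next=.  (t=2,i=6, bit29=0)
  nb ###..: next=#  (t=1,i=8, bit28=1)
  nb ##.##: next=#  (t=2,i=7, bit27=1)
  nb ##.#.: next=.  (t=3,i=10, bit26=0)
  nb ##..#: next=.  (t=2,i=10, bit25=0)
  nb ##...: next=#  (t=0,i=4, bit24=1)
  nb #.###: next=.  (t=2,i=3, bit23=0)
  nb #.##.: next=#  (t=0,i=2, bit22=1)
  nb #.#.#: next=#  (t=3,i=0, bit21=1)
  nb #.#..: next=#  (t=3,i=2, bit20=1)
  nb #..##: next=.  (t=4,i=6, bit19=0)
  nb #..#.: next=#  (t=2,i=0, bit18=1)
  nb #...#: next=.  (t=1,i=10, bit17=0)
  nb #....: next=#  (t=0,i=5, bit16=1)
  nb .####: next=.  (t=1,i=2, bit15=0)
  nb .###.: next=#  (t=3,i=8, bit14=1)
  nb .##.#: next=.  (t=6,i=1, bit13=0)
  nb .##..: next=#  (t=0,i=3, bit12=1)
  nb .#.##: next=#  (t=0,i=1, bit11=1)
  nb .#.#.: next=#  (t=3,i=1, bit10=1)
  nb .#..#: next=.  (t=4,i=5, bit9=0)
  nb .#...: next=.  (t=3,i=3, bit8=0)
  nb ..###: next=#  (t=1,i=1, bit7=1)
  nb ..##.: next=#  (t=4,i=7, bit6=1)
  nb ..#.#: next=.  (t=0,i=0, bit5=0)
  nb ..#..: next=#  (t=5,i=4, bit4=1)
  nb ...##: next=.  (t=1,i=0, bit3=0)
  nb ...#.: next=.  (t=0,i=10, bit2=0)
  nb ....#: next=.  (t=0,i=9, bit1=0)
  nb .....: next=#  (t=0,i=6, bit0=1)
  bits 10011001011101010101110011010001 = 2574605521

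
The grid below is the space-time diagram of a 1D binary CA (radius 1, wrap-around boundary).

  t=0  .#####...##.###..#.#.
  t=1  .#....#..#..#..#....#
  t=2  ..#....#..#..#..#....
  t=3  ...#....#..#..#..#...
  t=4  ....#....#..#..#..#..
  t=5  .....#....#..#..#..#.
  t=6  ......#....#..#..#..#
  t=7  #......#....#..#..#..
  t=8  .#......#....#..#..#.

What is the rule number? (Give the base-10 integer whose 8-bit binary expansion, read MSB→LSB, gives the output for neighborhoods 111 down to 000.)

24

  nb ###: next=.  (t=0,i=2, bit7=0)
  nb ##.: next=.  (t=0,i=5, bit6=0)
  nb #.#: next=.  (t=0,i=11, bit5=0)
  nb #..: next=#  (t=0,i=6, bit4=1)
  nb .##: next=#  (t=0,i=1, bit3=1)
  nb .#.: next=.  (t=0,i=17, bit2=0)
  nb ..#: next=.  (t=0,i=0, bit1=0)
  nb ...: next=.  (t=0,i=7, bit0=0)
  bits 00011000 = 24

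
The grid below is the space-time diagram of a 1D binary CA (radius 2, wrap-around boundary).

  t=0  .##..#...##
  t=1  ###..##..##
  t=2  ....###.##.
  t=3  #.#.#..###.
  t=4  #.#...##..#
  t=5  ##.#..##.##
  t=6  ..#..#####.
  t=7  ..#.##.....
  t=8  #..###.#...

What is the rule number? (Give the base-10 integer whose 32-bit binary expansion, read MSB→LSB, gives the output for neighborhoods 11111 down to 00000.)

216611282

  #####|.  b31=0 t=1,i=0
  ####.|.  b30=0 t=1,i=1
  ###.#|.  b29=0 t=2,i=6
  ###..|.  b28=0 t=1,i=2
  ##.##|#  b27=1 t=0,i=0
  ##.#.|#  b26=1 t=3,i=10
  ##..#|.  b25=0 t=0,i=3
  ##...|.  b24=0 t=2,i=10
  #.###|#  b23=1 t=5,i=9
  #.##.|#  b22=1 t=0,i=1
  #.#.#|#  b21=1 t=3,i=0
  #.#..|.  b20=0 t=3,i=4
  #..##|#  b19=1 t=1,i=4
  #..#.|.  b18=0 t=0,i=4
  #...#|.  b17=0 t=0,i=7
  #....|#  b16=1 t=2,i=0
  .####|.  b15=0 t=1,i=10
  .###.|.  b14=0 t=2,i=5
  .##.#|#  b13=1 t=0,i=10
  .##..|#  b12=1 t=0,i=2
  .#.##|#  b11=1 t=7,i=3
  .#.#.|.  b10=0 t=3,i=1
  .#..#|.  b9=0 t=3,i=5
  .#...|#  b8=1 t=0,i=6
  ..###|#  b7=1 t=1,i=9
  ..##.|#  b6=1 t=0,i=9
  ..#.#|.  b5=0 t=7,i=2
  ..#..|#  b4=1 t=0,i=5
  ...##|.  b3=0 t=0,i=8
  ...#.|.  b2=0 t=6,i=1
  ....#|#  b1=1 t=2,i=2
  .....|.  b0=0 t=2,i=1
  bits 00001100111010010011100111010010 = 216611282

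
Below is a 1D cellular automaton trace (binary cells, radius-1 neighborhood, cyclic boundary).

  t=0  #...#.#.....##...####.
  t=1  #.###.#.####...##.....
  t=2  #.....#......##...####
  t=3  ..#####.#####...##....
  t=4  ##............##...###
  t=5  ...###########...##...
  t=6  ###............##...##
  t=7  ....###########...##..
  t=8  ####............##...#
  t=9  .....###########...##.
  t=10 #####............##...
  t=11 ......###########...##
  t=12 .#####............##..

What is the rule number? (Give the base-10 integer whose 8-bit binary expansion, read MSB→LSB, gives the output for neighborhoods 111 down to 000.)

  nb ###: next=.  (t=0,i=18, bit7=0)
  nb ##.: next=.  (t=0,i=13, bit6=0)
  nb #.#: next=.  (t=0,i=5, bit5=0)
  nb #..: next=.  (t=0,i=1, bit4=0)
  nb .##: next=.  (t=0,i=12, bit3=0)
  nb .#.: next=#  (t=0,i=0, bit2=1)
  nb ..#: next=#  (t=0,i=3, bit1=1)
  nb ...: next=#  (t=0,i=2, bit0=1)
  bits 00000111 = 7

7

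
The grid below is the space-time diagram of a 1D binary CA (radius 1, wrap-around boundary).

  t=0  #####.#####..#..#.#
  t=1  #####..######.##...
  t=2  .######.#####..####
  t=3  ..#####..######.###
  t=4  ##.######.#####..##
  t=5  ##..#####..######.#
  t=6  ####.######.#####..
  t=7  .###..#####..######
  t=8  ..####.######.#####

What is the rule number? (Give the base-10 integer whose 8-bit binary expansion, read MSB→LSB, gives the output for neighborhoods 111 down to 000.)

  nb ###: next=#  (t=0,i=0, bit7=1)
  nb ##.: next=#  (t=0,i=4, bit6=1)
  nb #.#: next=.  (t=0,i=5, bit5=0)
  nb #..: next=#  (t=0,i=11, bit4=1)
  nb .##: next=.  (t=0,i=6, bit3=0)
  nb .#.: next=.  (t=0,i=13, bit2=0)
  nb ..#: next=#  (t=0,i=12, bit1=1)
  nb ...: next=#  (t=1,i=17, bit0=1)
  bits 11010011 = 211

211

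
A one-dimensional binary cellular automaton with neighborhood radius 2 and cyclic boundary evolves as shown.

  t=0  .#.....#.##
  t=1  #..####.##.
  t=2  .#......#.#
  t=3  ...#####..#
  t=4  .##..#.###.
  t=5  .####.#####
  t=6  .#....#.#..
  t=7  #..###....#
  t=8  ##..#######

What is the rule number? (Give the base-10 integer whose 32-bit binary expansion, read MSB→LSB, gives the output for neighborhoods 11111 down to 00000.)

  #####|#  b31=1 t=3,i=5
  ####.|.  b30=0 t=1,i=5
  ###.#|.  b29=0 t=1,i=6
  ###..|#  b28=1 t=3,i=7
  ##.##|.  b27=0 t=1,i=7
  ##.#.|#  b26=1 t=0,i=0
  ##..#|#  b25=1 t=3,i=8
  ##...|#  b24=1 t=7,i=6
  #.###|#  b23=1 t=4,i=7
  #.##.|#  b22=1 t=0,i=9
  #.#.#|#  b21=1 t=2,i=10
  #.#..|.  b20=0 t=0,i=1
  #..##|.  b19=0 t=1,i=2
  #..#.|#  b18=1 t=3,i=9
  #...#|#  b17=1 t=3,i=1
  #....|#  b16=1 t=0,i=3
  .####|.  b15=0 t=1,i=4
  .###.|#  b14=1 t=4,i=8
  .##.#|.  b13=0 t=0,i=10
  .##..|#  b12=1 t=4,i=2
  .#.##|#  b11=1 t=0,i=8
  .#.#.|.  b10=0 t=2,i=0
  .#..#|#  b9=1 t=1,i=1
  .#...|.  b8=0 t=0,i=2
  ..###|.  b7=0 t=1,i=3
  ..##.|#  b6=1 t=4,i=1
  ..#.#|.  b5=0 t=0,i=7
  ..#..|.  b4=0 t=3,i=10
  ...##|#  b3=1 t=3,i=2
  ...#.|#  b2=1 t=0,i=6
  ....#|#  b1=1 t=0,i=5
  .....|#  b0=1 t=0,i=4
  bits 10010111111001110101101001001111 = 2548521551

2548521551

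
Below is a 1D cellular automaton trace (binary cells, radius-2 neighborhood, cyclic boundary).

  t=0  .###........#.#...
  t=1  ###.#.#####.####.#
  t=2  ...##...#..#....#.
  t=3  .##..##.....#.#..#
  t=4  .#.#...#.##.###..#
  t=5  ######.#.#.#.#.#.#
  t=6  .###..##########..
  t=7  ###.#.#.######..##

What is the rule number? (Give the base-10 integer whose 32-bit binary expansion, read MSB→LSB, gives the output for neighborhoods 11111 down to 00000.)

2406630827

  #####|#  b31=1 t=1,i=8
  ####.|.  b30=0 t=1,i=1
  ###.#|.  b29=0 t=1,i=2
  ###..|.  b28=0 t=0,i=3
  ##.##|#  b27=1 t=1,i=11
  ##.#.|#  b26=1 t=1,i=3
  ##..#|#  b25=1 t=3,i=3
  ##...|#  b24=1 t=0,i=4
  #.###|.  b23=0 t=1,i=6
  #.##.|#  b22=1 t=3,i=1
  #.#.#|#  b21=1 t=1,i=4
  #.#..|#  b20=1 t=0,i=14
  #..##|.  b19=0 t=3,i=4
  #..#.|.  b18=0 t=2,i=10
  #...#|#  b17=1 t=2,i=6
  #....|.  b16=0 t=0,i=5
  .####|.  b15=0 t=1,i=0
  .###.|#  b14=1 t=0,i=2
  .##.#|.  b13=0 t=4,i=10
  .##..|.  b12=0 t=2,i=4
  .#.##|.  b11=0 t=1,i=5
  .#.#.|#  b10=1 t=0,i=13
  .#..#|.  b9=0 t=2,i=9
  .#...|#  b8=1 t=0,i=15
  ..###|#  b7=1 t=0,i=1
  ..##.|.  b6=0 t=2,i=3
  ..#.#|#  b5=1 t=0,i=12
  ..#..|.  b4=0 t=2,i=8
  ...##|#  b3=1 t=0,i=0
  ...#.|.  b2=0 t=0,i=11
  ....#|#  b1=1 t=0,i=10
  .....|#  b0=1 t=0,i=6
  bits 10001111011100100100010110101011 = 2406630827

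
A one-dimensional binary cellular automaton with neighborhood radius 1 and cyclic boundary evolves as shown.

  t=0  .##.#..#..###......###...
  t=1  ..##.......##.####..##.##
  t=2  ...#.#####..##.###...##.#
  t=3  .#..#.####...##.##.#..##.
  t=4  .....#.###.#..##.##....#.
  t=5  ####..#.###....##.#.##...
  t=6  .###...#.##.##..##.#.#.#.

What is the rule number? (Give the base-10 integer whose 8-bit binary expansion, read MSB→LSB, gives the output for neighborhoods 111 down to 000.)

  [7] ### => #  t=0,i=11
  [6] ##. => #  t=0,i=2
  [5] #.# => #  t=0,i=3
  [4] #.. => .  t=0,i=5
  [3] .## => .  t=0,i=1
  [2] .#. => .  t=0,i=4
  [1] ..# => .  t=0,i=0
  [0] ... => #  t=0,i=14
  bits 11100001 = 225

225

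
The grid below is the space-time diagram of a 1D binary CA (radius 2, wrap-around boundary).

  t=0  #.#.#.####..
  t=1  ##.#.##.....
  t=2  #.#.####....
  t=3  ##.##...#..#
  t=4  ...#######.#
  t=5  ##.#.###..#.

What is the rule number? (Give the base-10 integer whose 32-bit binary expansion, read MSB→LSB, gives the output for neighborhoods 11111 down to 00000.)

2244091892

  nb #####: next=#  (t=4,i=5, bit31=1)
  nb ####.: next=.  (t=0,i=8, bit30=0)
  nb ###.#: next=.  (t=3,i=1, bit29=0)
  nb ###..: next=.  (t=0,i=9, bit28=0)
  nb ##.##: next=.  (t=3,i=2, bit27=0)
  nb ##.#.: next=#  (t=1,i=2, bit26=1)
  nb ##..#: next=.  (t=0,i=10, bit25=0)
  nb ##...: next=#  (t=1,i=7, bit24=1)
  nb #.###: next=#  (t=0,i=6, bit23=1)
  nb #.##.: next=#  (t=1,i=5, bit22=1)
  nb #.#.#: next=.  (t=0,i=2, bit21=0)
  nb #.#..: next=.  (t=4,i=11, bit20=0)
  nb #..##: next=.  (t=3,i=10, bit19=0)
  nb #..#.: next=.  (t=0,i=11, bit18=0)
  nb #...#: next=#  (t=3,i=6, bit17=1)
  nb #....: next=.  (t=1,i=8, bit16=0)
  nb .####: next=.  (t=0,i=7, bit15=0)
  nb .###.: next=.  (t=3,i=0, bit14=0)
  nb .##.#: next=.  (t=1,i=1, bit13=0)
  nb .##..: next=#  (t=1,i=6, bit12=1)
  nb .#.##: next=#  (t=0,i=5, bit11=1)
  nb .#.#.: next=#  (t=0,i=1, bit10=1)
  nb .#..#: next=#  (t=3,i=9, bit9=1)
  nb .#...: next=#  (t=4,i=0, bit8=1)
  nb ..###: next=#  (t=3,i=11, bit7=1)
  nb ..##.: next=#  (t=1,i=0, bit6=1)
  nb ..#.#: next=#  (t=0,i=0, bit5=1)
  nb ..#..: next=#  (t=3,i=8, bit4=1)
  nb ...##: next=.  (t=1,i=11, bit3=0)
  nb ...#.: next=#  (t=2,i=11, bit2=1)
  nb ....#: next=.  (t=1,i=10, bit1=0)
  nb .....: next=.  (t=1,i=9, bit0=0)
  bits 10000101110000100001111111110100 = 2244091892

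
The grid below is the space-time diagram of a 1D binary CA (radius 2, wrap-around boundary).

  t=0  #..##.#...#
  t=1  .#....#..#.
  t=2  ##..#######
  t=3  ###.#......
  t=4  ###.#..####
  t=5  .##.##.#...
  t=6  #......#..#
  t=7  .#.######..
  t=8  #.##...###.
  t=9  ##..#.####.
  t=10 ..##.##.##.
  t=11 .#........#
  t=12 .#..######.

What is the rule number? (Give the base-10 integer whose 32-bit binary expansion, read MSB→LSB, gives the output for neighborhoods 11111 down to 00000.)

1941195423

  nb #####: next=.  (t=2,i=6, bit31=0)
  nb ####.: next=#  (t=2,i=0, bit30=1)
  nb ###.#: next=#  (t=3,i=2, bit29=1)
  nb ###..: next=#  (t=2,i=1, bit28=1)
  nb ##.##: next=.  (t=5,i=3, bit27=0)
  nb ##.#.: next=.  (t=0,i=5, bit26=0)
  nb ##..#: next=#  (t=0,i=1, bit25=1)
  nb ##...: next=#  (t=6,i=1, bit24=1)
  nb #.###: next=#  (t=7,i=3, bit23=1)
  nb #.##.: next=.  (t=5,i=4, bit22=0)
  nb #.#.#: next=#  (t=8,i=0, bit21=1)
  nb #.#..: next=#  (t=0,i=6, bit20=1)
  nb #..##: next=.  (t=0,i=2, bit19=0)
  nb #..#.: next=#  (t=1,i=0, bit18=1)
  nb #...#: next=.  (t=0,i=8, bit17=0)
  nb #....: next=.  (t=1,i=3, bit16=0)
  nb .####: next=.  (t=2,i=5, bit15=0)
  nb .###.: next=#  (t=3,i=1, bit14=1)
  nb .##.#: next=.  (t=0,i=4, bit13=0)
  nb .##..: next=.  (t=0,i=0, bit12=0)
  nb .#.##: next=#  (t=7,i=2, bit11=1)
  nb .#.#.: next=.  (t=11,i=0, bit10=0)
  nb .#..#: next=#  (t=1,i=7, bit9=1)
  nb .#...: next=.  (t=0,i=7, bit8=0)
  nb ..###: next=#  (t=2,i=4, bit7=1)
  nb ..##.: next=.  (t=0,i=3, bit6=0)
  nb ..#.#: next=.  (t=7,i=1, bit5=0)
  nb ..#..: next=#  (t=1,i=1, bit4=1)
  nb ...##: next=#  (t=0,i=9, bit3=1)
  nb ...#.: next=#  (t=1,i=5, bit2=1)
  nb ....#: next=#  (t=1,i=4, bit1=1)
  nb .....: next=#  (t=3,i=7, bit0=1)
  bits 01110011101101000100101010011111 = 1941195423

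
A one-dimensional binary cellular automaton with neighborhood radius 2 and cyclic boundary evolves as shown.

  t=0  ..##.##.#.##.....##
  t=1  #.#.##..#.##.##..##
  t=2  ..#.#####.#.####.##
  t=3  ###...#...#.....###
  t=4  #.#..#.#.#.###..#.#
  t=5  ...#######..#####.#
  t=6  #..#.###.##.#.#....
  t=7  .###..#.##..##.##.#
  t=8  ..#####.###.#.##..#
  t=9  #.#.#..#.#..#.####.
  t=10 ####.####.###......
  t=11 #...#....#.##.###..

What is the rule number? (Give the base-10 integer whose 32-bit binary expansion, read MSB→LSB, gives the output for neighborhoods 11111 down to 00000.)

  #####|#  b31=1 t=2,i=6
  ####.|.  b30=0 t=2,i=7
  ###.#|.  b29=0 t=1,i=0
  ###..|#  b28=1 t=3,i=2
  ##.##|#  b27=1 t=0,i=4
  ##.#.|.  b26=0 t=0,i=7
  ##..#|#  b25=1 t=0,i=0
  ##...|.  b24=0 t=0,i=12
  #.###|.  b23=0 t=2,i=4
  #.##.|#  b22=1 t=0,i=5
  #.#.#|#  b21=1 t=0,i=8
  #.#..|.  b20=0 t=4,i=2
  #..##|.  b19=0 t=0,i=1
  #..#.|#  b18=1 t=1,i=7
  #...#|.  b17=0 t=3,i=4
  #....|#  b16=1 t=0,i=13
  .####|.  b15=0 t=2,i=5
  .###.|#  b14=1 t=1,i=18
  .##.#|.  b13=0 t=0,i=3
  .##..|#  b12=1 t=0,i=11
  .#.##|.  b11=0 t=0,i=9
  .#.#.|#  b10=1 t=4,i=6
  .#..#|#  b9=1 t=4,i=3
  .#...|#  b8=1 t=3,i=7
  ..###|#  b7=1 t=1,i=17
  ..##.|#  b6=1 t=0,i=2
  ..#.#|#  b5=1 t=1,i=8
  ..#..|.  b4=0 t=3,i=6
  ...##|.  b3=0 t=0,i=16
  ...#.|#  b2=1 t=3,i=5
  ....#|.  b1=0 t=0,i=15
  .....|#  b0=1 t=0,i=14
  bits 10011010011001010101011111100101 = 2590332901

2590332901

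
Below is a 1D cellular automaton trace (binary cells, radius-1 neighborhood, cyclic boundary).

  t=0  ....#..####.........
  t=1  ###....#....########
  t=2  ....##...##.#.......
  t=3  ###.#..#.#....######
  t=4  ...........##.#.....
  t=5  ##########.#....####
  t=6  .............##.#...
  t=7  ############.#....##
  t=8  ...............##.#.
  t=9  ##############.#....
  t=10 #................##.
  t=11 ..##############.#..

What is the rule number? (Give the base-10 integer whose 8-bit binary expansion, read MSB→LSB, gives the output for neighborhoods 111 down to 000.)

  ### -> .   bit 7 = 0  t=0,i=8
  ##. -> .   bit 6 = 0  t=0,i=10
  #.# -> .   bit 5 = 0  t=2,i=11
  #.. -> .   bit 4 = 0  t=0,i=5
  .## -> #   bit 3 = 1  t=0,i=7
  .#. -> .   bit 2 = 0  t=0,i=4
  ..# -> .   bit 1 = 0  t=0,i=3
  ... -> #   bit 0 = 1  t=0,i=0
  bits 00001001 = 9

9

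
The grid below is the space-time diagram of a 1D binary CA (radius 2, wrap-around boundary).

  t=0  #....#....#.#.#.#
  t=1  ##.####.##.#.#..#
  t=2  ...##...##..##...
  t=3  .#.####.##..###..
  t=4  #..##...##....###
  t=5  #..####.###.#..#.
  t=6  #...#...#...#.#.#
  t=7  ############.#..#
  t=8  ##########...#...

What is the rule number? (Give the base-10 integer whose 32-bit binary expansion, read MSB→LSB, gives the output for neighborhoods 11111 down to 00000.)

2446767446

  #####|#  b31=1 t=7,i=1
  ####.|.  b30=0 t=1,i=5
  ###.#|.  b29=0 t=1,i=1
  ###..|#  b28=1 t=3,i=14
  ##.##|.  b27=0 t=1,i=2
  ##.#.|.  b26=0 t=1,i=10
  ##..#|.  b25=0 t=2,i=10
  ##...|#  b24=1 t=0,i=1
  #.###|#  b23=1 t=1,i=3
  #.##.|#  b22=1 t=0,i=16
  #.#.#|.  b21=0 t=0,i=12
  #.#..|#  b20=1 t=1,i=13
  #..##|.  b19=0 t=1,i=15
  #..#.|#  b18=1 t=5,i=14
  #...#|#  b17=1 t=2,i=6
  #....|.  b16=0 t=0,i=2
  .####|#  b15=1 t=1,i=4
  .###.|.  b14=0 t=1,i=0
  .##.#|#  b13=1 t=1,i=9
  .##..|#  b12=1 t=0,i=0
  .#.##|.  b11=0 t=0,i=15
  .#.#.|#  b10=1 t=0,i=11
  .#..#|.  b9=0 t=1,i=14
  .#...|#  b8=1 t=0,i=6
  ..###|.  b7=0 t=1,i=16
  ..##.|#  b6=1 t=2,i=3
  ..#.#|.  b5=0 t=0,i=10
  ..#..|#  b4=1 t=0,i=5
  ...##|.  b3=0 t=2,i=2
  ...#.|#  b2=1 t=0,i=4
  ....#|#  b1=1 t=0,i=3
  .....|.  b0=0 t=2,i=0
  bits 10010001110101101011010101010110 = 2446767446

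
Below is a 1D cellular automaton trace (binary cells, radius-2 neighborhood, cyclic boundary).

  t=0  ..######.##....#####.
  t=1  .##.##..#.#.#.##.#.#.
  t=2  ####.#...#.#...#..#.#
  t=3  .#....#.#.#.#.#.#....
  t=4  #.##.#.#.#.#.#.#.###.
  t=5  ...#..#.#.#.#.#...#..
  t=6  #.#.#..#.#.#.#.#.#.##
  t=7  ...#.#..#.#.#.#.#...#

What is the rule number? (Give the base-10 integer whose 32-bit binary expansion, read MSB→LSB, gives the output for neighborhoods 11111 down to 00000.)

2550757325

  nb #####: next=#  (t=0,i=4, bit31=1)
  nb ####.: next=.  (t=0,i=6, bit30=0)
  nb ###.#: next=.  (t=0,i=7, bit29=0)
  nb ###..: next=#  (t=0,i=19, bit28=1)
  nb ##.##: next=#  (t=0,i=8, bit27=1)
  nb ##.#.: next=.  (t=1,i=16, bit26=0)
  nb ##..#: next=.  (t=1,i=6, bit25=0)
  nb ##...: next=.  (t=0,i=11, bit24=0)
  nb #.###: next=.  (t=2,i=20, bit23=0)
  nb #.##.: next=.  (t=0,i=9, bit22=0)
  nb #.#.#: next=.  (t=1,i=10, bit21=0)
  nb #.#..: next=.  (t=1,i=19, bit20=0)
  nb #..##: next=#  (t=1,i=0, bit19=1)
  nb #..#.: next=.  (t=1,i=7, bit18=0)
  nb #...#: next=.  (t=0,i=0, bit17=0)
  nb #....: next=#  (t=0,i=12, bit16=1)
  nb .####: next=.  (t=0,i=3, bit15=0)
  nb .###.: next=#  (t=4,i=18, bit14=1)
  nb .##.#: next=#  (t=1,i=2, bit13=1)
  nb .##..: next=#  (t=0,i=10, bit12=1)
  nb .#.##: next=.  (t=1,i=13, bit11=0)
  nb .#.#.: next=#  (t=1,i=9, bit10=1)
  nb .#..#: next=#  (t=1,i=20, bit9=1)
  nb .#...: next=#  (t=2,i=6, bit8=1)
  nb ..###: next=#  (t=0,i=2, bit7=1)
  nb ..##.: next=#  (t=1,i=1, bit6=1)
  nb ..#.#: next=.  (t=1,i=8, bit5=0)
  nb ..#..: next=.  (t=2,i=15, bit4=0)
  nb ...##: next=#  (t=0,i=1, bit3=1)
  nb ...#.: next=#  (t=2,i=8, bit2=1)
  nb ....#: next=.  (t=0,i=13, bit1=0)
  nb .....: next=#  (t=3,i=19, bit0=1)
  bits 10011000000010010111011111001101 = 2550757325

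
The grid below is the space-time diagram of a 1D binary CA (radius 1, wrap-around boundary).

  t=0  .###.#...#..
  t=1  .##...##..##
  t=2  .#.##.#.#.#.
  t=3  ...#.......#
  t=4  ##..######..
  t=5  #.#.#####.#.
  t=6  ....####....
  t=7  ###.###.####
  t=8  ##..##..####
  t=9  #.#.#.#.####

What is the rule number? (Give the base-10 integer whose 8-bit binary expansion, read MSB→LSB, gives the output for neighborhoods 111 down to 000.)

153

  [7] ### => #  t=0,i=2
  [6] ##. => .  t=0,i=3
  [5] #.# => .  t=0,i=4
  [4] #.. => #  t=0,i=6
  [3] .## => #  t=0,i=1
  [2] .#. => .  t=0,i=5
  [1] ..# => .  t=0,i=0
  [0] ... => #  t=0,i=7
  bits 10011001 = 153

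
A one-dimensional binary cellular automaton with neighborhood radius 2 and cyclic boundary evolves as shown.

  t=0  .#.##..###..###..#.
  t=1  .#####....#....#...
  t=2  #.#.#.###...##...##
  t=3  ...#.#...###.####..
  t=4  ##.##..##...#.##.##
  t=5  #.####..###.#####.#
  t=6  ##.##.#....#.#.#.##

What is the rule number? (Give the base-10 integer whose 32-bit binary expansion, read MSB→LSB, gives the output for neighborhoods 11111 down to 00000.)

1262730283

  [31] ##### => .  t=1,i=3
  [30] ####. => #  t=1,i=4
  [29] ###.# => .  t=2,i=0
  [28] ###.. => .  t=0,i=9
  [27] ##.## => #  t=3,i=12
  [26] ##.#. => .  t=2,i=1
  [25] ##..# => #  t=0,i=5
  [24] ##... => #  t=1,i=6
  [23] #.### => .  t=2,i=6
  [22] #.##. => #  t=0,i=3
  [21] #.#.# => .  t=2,i=2
  [20] #.#.. => .  t=3,i=5
  [19] #..## => .  t=0,i=6
  [18] #..#. => .  t=0,i=0
  [17] #...# => #  t=2,i=10
  [16] #.... => #  t=1,i=7
  [15] .#### => #  t=1,i=2
  [14] .###. => .  t=0,i=8
  [13] .##.# => #  t=4,i=15
  [12] .##.. => #  t=0,i=4
  [11] .#.## => #  t=0,i=2
  [10] .#.#. => #  t=2,i=3
  [9] .#..# => .  t=0,i=18
  [8] .#... => .  t=1,i=11
  [7] ..### => .  t=0,i=7
  [6] ..##. => .  t=2,i=12
  [5] ..#.# => #  t=0,i=1
  [4] ..#.. => .  t=0,i=17
  [3] ...## => #  t=1,i=0
  [2] ...#. => .  t=1,i=9
  [1] ....# => #  t=1,i=8
  [0] ..... => #  t=3,i=0
  bits 01001011010000111011110000101011 = 1262730283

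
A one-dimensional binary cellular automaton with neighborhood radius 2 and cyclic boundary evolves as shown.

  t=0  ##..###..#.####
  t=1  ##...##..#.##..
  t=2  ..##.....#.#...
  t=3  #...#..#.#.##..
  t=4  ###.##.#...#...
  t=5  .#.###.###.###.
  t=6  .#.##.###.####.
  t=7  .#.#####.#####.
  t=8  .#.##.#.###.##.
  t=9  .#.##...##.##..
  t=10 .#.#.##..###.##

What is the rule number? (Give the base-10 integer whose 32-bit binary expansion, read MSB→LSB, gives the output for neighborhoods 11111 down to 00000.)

  [31] ##### => .  t=0,i=13
  [30] ####. => #  t=0,i=0
  [29] ###.# => .  t=4,i=2
  [28] ###.. => #  t=0,i=1
  [27] ##.## => #  t=4,i=3
  [26] ##.#. => .  t=4,i=6
  [25] ##..# => .  t=0,i=2
  [24] ##... => #  t=1,i=2
  [23] #.### => #  t=0,i=11
  [22] #.##. => #  t=1,i=11
  [21] #.#.# => .  t=3,i=9
  [20] #.#.. => #  t=2,i=11
  [19] #..## => .  t=0,i=3
  [18] #..#. => .  t=0,i=8
  [17] #...# => #  t=1,i=3
  [16] #.... => .  t=2,i=5
  [15] .#### => #  t=0,i=12
  [14] .###. => #  t=0,i=5
  [13] .##.# => #  t=4,i=5
  [12] .##.. => .  t=1,i=1
  [11] .#.## => .  t=0,i=10
  [10] .#.#. => .  t=2,i=10
  [9] .#..# => #  t=3,i=5
  [8] .#... => #  t=2,i=12
  [7] ..### => .  t=0,i=4
  [6] ..##. => .  t=1,i=0
  [5] ..#.# => #  t=0,i=9
  [4] ..#.. => #  t=3,i=0
  [3] ...## => .  t=1,i=4
  [2] ...#. => .  t=2,i=8
  [1] ....# => #  t=2,i=0
  [0] ..... => .  t=2,i=6
  bits 01011001110100101110001100110010 = 1506992946

1506992946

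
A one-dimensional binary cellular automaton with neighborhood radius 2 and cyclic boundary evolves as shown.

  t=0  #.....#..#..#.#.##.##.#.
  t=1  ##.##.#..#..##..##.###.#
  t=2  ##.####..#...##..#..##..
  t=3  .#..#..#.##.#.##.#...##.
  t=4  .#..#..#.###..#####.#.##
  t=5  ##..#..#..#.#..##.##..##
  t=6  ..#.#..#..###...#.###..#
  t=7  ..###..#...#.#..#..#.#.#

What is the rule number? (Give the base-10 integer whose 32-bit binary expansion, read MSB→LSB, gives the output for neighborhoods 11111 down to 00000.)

2807100731

  #####|#  b31=1 t=4,i=16
  ####.|.  b30=0 t=2,i=5
  ###.#|#  b29=1 t=1,i=1
  ###..|.  b28=0 t=2,i=6
  ##.##|.  b27=0 t=0,i=18
  ##.#.|#  b26=1 t=0,i=21
  ##..#|#  b25=1 t=1,i=14
  ##...|#  b24=1 t=6,i=13
  #.###|.  b23=0 t=1,i=19
  #.##.|#  b22=1 t=0,i=16
  #.#.#|.  b21=0 t=0,i=14
  #.#..|#  b20=1 t=0,i=0
  #..##|.  b19=0 t=1,i=11
  #..#.|.  b18=0 t=0,i=8
  #...#|.  b17=0 t=2,i=11
  #....|.  b16=0 t=0,i=2
  .####|#  b15=1 t=2,i=4
  .###.|#  b14=1 t=1,i=0
  .##.#|#  b13=1 t=0,i=17
  .##..|#  b12=1 t=1,i=13
  .#.##|.  b11=0 t=0,i=15
  .#.#.|#  b10=1 t=0,i=13
  .#..#|.  b9=0 t=0,i=7
  .#...|#  b8=1 t=0,i=1
  ..###|.  b7=0 t=4,i=14
  ..##.|.  b6=0 t=1,i=12
  ..#.#|#  b5=1 t=0,i=12
  ..#..|#  b4=1 t=0,i=6
  ...##|#  b3=1 t=2,i=12
  ...#.|.  b2=0 t=0,i=5
  ....#|#  b1=1 t=0,i=4
  .....|#  b0=1 t=0,i=3
  bits 10100111010100001111010100111011 = 2807100731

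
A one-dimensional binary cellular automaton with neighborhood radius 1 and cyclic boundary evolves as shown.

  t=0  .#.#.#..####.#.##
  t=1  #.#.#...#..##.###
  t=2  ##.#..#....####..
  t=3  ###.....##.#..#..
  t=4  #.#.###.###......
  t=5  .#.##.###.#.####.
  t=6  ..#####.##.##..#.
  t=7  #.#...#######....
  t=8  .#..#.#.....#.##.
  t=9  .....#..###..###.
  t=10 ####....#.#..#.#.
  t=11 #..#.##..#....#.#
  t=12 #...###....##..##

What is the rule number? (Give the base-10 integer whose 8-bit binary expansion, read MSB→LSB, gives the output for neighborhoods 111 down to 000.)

105

  nb ###: next=.  (t=0,i=9, bit7=0)
  nb ##.: next=#  (t=0,i=11, bit6=1)
  nb #.#: next=#  (t=0,i=0, bit5=1)
  nb #..: next=.  (t=0,i=6, bit4=0)
  nb .##: next=#  (t=0,i=8, bit3=1)
  nb .#.: next=.  (t=0,i=1, bit2=0)
  nb ..#: next=.  (t=0,i=7, bit1=0)
  nb ...: next=#  (t=1,i=6, bit0=1)
  bits 01101001 = 105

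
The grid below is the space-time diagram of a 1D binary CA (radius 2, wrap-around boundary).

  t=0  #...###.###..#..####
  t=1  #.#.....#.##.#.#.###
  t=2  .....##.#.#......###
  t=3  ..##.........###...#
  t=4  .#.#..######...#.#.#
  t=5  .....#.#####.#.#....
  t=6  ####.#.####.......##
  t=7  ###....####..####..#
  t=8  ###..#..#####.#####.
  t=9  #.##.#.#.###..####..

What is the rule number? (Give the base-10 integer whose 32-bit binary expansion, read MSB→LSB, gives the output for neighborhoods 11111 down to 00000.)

3536490547

  [31] ##### => #  t=0,i=18
  [30] ####. => #  t=0,i=19
  [29] ###.# => .  t=0,i=6
  [28] ###.. => #  t=0,i=0
  [27] ##.## => .  t=0,i=7
  [26] ##.#. => .  t=1,i=1
  [25] ##..# => #  t=0,i=11
  [24] ##... => .  t=0,i=1
  [23] #.### => #  t=0,i=8
  [22] #.##. => #  t=1,i=10
  [21] #.#.# => .  t=1,i=13
  [20] #.#.. => .  t=1,i=2
  [19] #..## => #  t=0,i=15
  [18] #..#. => .  t=0,i=12
  [17] #...# => #  t=0,i=2
  [16] #.... => .  t=1,i=4
  [15] .#### => #  t=0,i=17
  [14] .###. => .  t=0,i=5
  [13] .##.# => .  t=1,i=11
  [12] .##.. => #  t=3,i=3
  [11] .#.## => .  t=1,i=9
  [10] .#.#. => .  t=1,i=14
  [9] .#..# => .  t=0,i=14
  [8] .#... => .  t=1,i=3
  [7] ..### => .  t=0,i=4
  [6] ..##. => .  t=2,i=5
  [5] ..#.# => #  t=1,i=8
  [4] ..#.. => #  t=0,i=13
  [3] ...## => .  t=0,i=3
  [2] ...#. => .  t=1,i=7
  [1] ....# => #  t=1,i=6
  [0] ..... => #  t=1,i=5
  bits 11010010110010101001000000110011 = 3536490547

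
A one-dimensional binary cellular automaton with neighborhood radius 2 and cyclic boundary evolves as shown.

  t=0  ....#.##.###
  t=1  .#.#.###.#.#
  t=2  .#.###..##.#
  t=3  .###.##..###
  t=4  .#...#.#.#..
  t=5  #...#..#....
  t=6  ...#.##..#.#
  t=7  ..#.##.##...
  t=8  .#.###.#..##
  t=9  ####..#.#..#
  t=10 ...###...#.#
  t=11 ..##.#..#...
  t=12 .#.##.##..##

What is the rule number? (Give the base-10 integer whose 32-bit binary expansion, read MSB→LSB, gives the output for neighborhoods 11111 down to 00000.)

  nb #####: next=.  (t=9,i=1, bit31=0)
  nb ####.: next=.  (t=9,i=2, bit30=0)
  nb ###.#: next=.  (t=1,i=7, bit29=0)
  nb ###..: next=#  (t=0,i=11, bit28=1)
  nb ##.##: next=.  (t=0,i=8, bit27=0)
  nb ##.#.: next=#  (t=1,i=8, bit26=1)
  nb ##..#: next=#  (t=2,i=6, bit25=1)
  nb ##...: next=.  (t=0,i=0, bit24=0)
  nb #.###: next=#  (t=0,i=9, bit23=1)
  nb #.##.: next=#  (t=0,i=6, bit22=1)
  nb #.#.#: next=#  (t=1,i=1, bit21=1)
  nb #.#..: next=.  (t=4,i=9, bit20=0)
  nb #..##: next=.  (t=2,i=7, bit19=0)
  nb #..#.: next=#  (t=5,i=6, bit18=1)
  nb #...#: next=.  (t=4,i=3, bit17=0)
  nb #....: next=#  (t=0,i=1, bit16=1)
  nb .####: next=.  (t=9,i=0, bit15=0)
  nb .###.: next=.  (t=0,i=10, bit14=0)
  nb .##.#: next=#  (t=0,i=7, bit13=1)
  nb .##..: next=.  (t=3,i=6, bit12=0)
  nb .#.##: next=#  (t=0,i=5, bit11=1)
  nb .#.#.: next=.  (t=1,i=0, bit10=0)
  nb .#..#: next=#  (t=5,i=5, bit9=1)
  nb .#...: next=.  (t=4,i=2, bit8=0)
  nb ..###: next=#  (t=3,i=9, bit7=1)
  nb ..##.: next=.  (t=2,i=8, bit6=0)
  nb ..#.#: next=.  (t=0,i=4, bit5=0)
  nb ..#..: next=.  (t=4,i=1, bit4=0)
  nb ...##: next=#  (t=10,i=2, bit3=1)
  nb ...#.: next=#  (t=0,i=3, bit2=1)
  nb ....#: next=.  (t=0,i=2, bit1=0)
  nb .....: next=#  (t=7,i=11, bit0=1)
  bits 00010110111001010010101010001101 = 384117389

384117389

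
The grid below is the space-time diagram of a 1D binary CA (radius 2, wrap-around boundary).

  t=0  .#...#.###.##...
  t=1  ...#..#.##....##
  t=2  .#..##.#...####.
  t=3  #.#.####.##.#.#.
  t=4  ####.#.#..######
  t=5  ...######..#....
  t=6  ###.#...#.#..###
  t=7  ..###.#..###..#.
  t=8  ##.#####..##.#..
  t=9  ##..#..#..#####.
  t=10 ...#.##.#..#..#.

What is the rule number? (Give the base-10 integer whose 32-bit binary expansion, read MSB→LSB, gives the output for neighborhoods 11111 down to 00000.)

876080715

  [31] ##### => .  t=4,i=0
  [30] ####. => .  t=2,i=13
  [29] ###.# => #  t=0,i=9
  [28] ###.. => #  t=2,i=14
  [27] ##.## => .  t=0,i=10
  [26] ##.#. => #  t=2,i=6
  [25] ##..# => .  t=2,i=15
  [24] ##... => .  t=0,i=13
  [23] #.### => .  t=0,i=7
  [22] #.##. => .  t=0,i=11
  [21] #.#.# => #  t=3,i=0
  [20] #.#.. => #  t=2,i=7
  [19] #..## => .  t=2,i=3
  [18] #..#. => #  t=1,i=5
  [17] #...# => #  t=0,i=3
  [16] #.... => #  t=0,i=14
  [15] .#### => #  t=2,i=12
  [14] .###. => #  t=0,i=8
  [13] .##.# => #  t=2,i=5
  [12] .##.. => .  t=0,i=12
  [11] .#.## => #  t=0,i=6
  [10] .#.#. => #  t=3,i=1
  [9] .#..# => #  t=1,i=4
  [8] .#... => .  t=0,i=2
  [7] ..### => .  t=2,i=11
  [6] ..##. => #  t=1,i=14
  [5] ..#.# => .  t=0,i=5
  [4] ..#.. => .  t=0,i=1
  [3] ...## => #  t=1,i=13
  [2] ...#. => .  t=0,i=0
  [1] ....# => #  t=0,i=15
  [0] ..... => #  t=5,i=0
  bits 00110100001101111110111001001011 = 876080715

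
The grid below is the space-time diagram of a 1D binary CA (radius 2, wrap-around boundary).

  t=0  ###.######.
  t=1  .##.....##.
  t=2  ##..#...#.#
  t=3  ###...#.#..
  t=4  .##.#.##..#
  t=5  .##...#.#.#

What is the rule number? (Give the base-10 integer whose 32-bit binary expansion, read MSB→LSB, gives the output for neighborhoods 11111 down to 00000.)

1917543520

  [31] ##### => .  t=0,i=6
  [30] ####. => #  t=0,i=8
  [29] ###.# => #  t=0,i=2
  [28] ###.. => #  t=2,i=1
  [27] ##.## => .  t=0,i=3
  [26] ##.#. => .  t=4,i=3
  [25] ##..# => #  t=1,i=10
  [24] ##... => .  t=1,i=3
  [23] #.### => .  t=0,i=0
  [22] #.##. => #  t=4,i=1
  [21] #.#.# => .  t=4,i=4
  [20] #.#.. => .  t=3,i=8
  [19] #..## => #  t=1,i=0
  [18] #..#. => .  t=2,i=3
  [17] #...# => #  t=2,i=6
  [16] #.... => #  t=1,i=4
  [15] .#### => .  t=0,i=5
  [14] .###. => #  t=0,i=1
  [13] .##.# => #  t=4,i=2
  [12] .##.. => .  t=1,i=2
  [11] .#.## => .  t=2,i=9
  [10] .#.#. => #  t=3,i=7
  [9] .#..# => .  t=3,i=9
  [8] .#... => .  t=2,i=5
  [7] ..### => .  t=3,i=0
  [6] ..##. => #  t=1,i=1
  [5] ..#.# => #  t=2,i=8
  [4] ..#.. => .  t=2,i=4
  [3] ...## => .  t=1,i=7
  [2] ...#. => .  t=2,i=7
  [1] ....# => .  t=1,i=6
  [0] ..... => .  t=1,i=5
  bits 01110010010010110110010001100000 = 1917543520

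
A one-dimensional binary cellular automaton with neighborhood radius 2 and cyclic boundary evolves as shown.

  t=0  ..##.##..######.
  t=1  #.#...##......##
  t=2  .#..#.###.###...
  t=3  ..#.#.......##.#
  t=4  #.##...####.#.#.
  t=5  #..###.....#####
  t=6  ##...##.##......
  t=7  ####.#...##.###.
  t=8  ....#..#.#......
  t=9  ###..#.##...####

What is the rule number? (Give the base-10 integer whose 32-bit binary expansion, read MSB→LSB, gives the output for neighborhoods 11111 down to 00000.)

  #####|.  b31=0 t=0,i=11
  ####.|.  b30=0 t=0,i=13
  ###.#|.  b29=0 t=1,i=0
  ###..|#  b28=1 t=0,i=14
  ##.##|.  b27=0 t=0,i=4
  ##.#.|#  b26=1 t=1,i=1
  ##..#|#  b25=1 t=0,i=7
  ##...|#  b24=1 t=0,i=15
  #.###|.  b23=0 t=2,i=6
  #.##.|.  b22=0 t=0,i=5
  #.#.#|#  b21=1 t=4,i=0
  #.#..|.  b20=0 t=1,i=2
  #..##|.  b19=0 t=0,i=8
  #..#.|.  b18=0 t=2,i=3
  #...#|#  b17=1 t=0,i=0
  #....|.  b16=0 t=1,i=9
  .####|.  b15=0 t=0,i=10
  .###.|.  b14=0 t=1,i=15
  .##.#|.  b13=0 t=0,i=3
  .##..|#  b12=1 t=0,i=6
  .#.##|.  b11=0 t=2,i=5
  .#.#.|#  b10=1 t=3,i=3
  .#..#|#  b9=1 t=2,i=2
  .#...|.  b8=0 t=1,i=3
  ..###|.  b7=0 t=0,i=9
  ..##.|#  b6=1 t=0,i=2
  ..#.#|#  b5=1 t=2,i=4
  ..#..|.  b4=0 t=2,i=1
  ...##|.  b3=0 t=0,i=1
  ...#.|.  b2=0 t=2,i=0
  ....#|#  b1=1 t=1,i=12
  .....|#  b0=1 t=1,i=10
  bits 00010111001000100001011001100011 = 388109923

388109923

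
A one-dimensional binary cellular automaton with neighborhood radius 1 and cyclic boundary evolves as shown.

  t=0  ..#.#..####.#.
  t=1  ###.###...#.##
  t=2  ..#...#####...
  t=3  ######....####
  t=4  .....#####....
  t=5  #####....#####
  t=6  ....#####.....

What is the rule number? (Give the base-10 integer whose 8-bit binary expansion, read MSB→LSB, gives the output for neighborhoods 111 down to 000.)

  [7] ### => .  t=0,i=8
  [6] ##. => #  t=0,i=10
  [5] #.# => .  t=0,i=3
  [4] #.. => #  t=0,i=5
  [3] .## => .  t=0,i=7
  [2] .#. => #  t=0,i=2
  [1] ..# => #  t=0,i=1
  [0] ... => #  t=0,i=0
  bits 01010111 = 87

87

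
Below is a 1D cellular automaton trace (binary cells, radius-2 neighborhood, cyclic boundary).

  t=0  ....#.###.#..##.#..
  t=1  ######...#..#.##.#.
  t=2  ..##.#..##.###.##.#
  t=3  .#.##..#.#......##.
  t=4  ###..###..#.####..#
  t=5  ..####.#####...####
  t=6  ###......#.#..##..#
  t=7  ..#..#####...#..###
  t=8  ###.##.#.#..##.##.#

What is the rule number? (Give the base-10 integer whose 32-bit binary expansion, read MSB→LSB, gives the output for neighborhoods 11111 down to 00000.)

2517379519

  [31] ##### => #  t=1,i=2
  [30] ####. => .  t=1,i=4
  [29] ###.# => .  t=0,i=8
  [28] ###.. => #  t=1,i=5
  [27] ##.## => .  t=2,i=10
  [26] ##.#. => #  t=0,i=9
  [25] ##..# => #  t=3,i=5
  [24] ##... => .  t=1,i=6
  [23] #.### => .  t=0,i=6
  [22] #.##. => .  t=1,i=14
  [21] #.#.# => .  t=1,i=17
  [20] #.#.. => .  t=0,i=10
  [19] #..## => #  t=0,i=12
  [18] #..#. => #  t=1,i=11
  [17] #...# => .  t=1,i=7
  [16] #.... => .  t=0,i=18
  [15] .#### => .  t=1,i=1
  [14] .###. => .  t=0,i=7
  [13] .##.# => #  t=0,i=14
  [12] .##.. => .  t=3,i=4
  [11] .#.## => #  t=0,i=5
  [10] .#.#. => .  t=3,i=8
  [9] .#..# => .  t=0,i=11
  [8] .#... => #  t=0,i=17
  [7] ..### => #  t=4,i=5
  [6] ..##. => .  t=0,i=13
  [5] ..#.# => #  t=0,i=4
  [4] ..#.. => #  t=1,i=9
  [3] ...## => #  t=3,i=15
  [2] ...#. => #  t=0,i=3
  [1] ....# => #  t=0,i=2
  [0] ..... => #  t=0,i=0
  bits 10010110000011000010100110111111 = 2517379519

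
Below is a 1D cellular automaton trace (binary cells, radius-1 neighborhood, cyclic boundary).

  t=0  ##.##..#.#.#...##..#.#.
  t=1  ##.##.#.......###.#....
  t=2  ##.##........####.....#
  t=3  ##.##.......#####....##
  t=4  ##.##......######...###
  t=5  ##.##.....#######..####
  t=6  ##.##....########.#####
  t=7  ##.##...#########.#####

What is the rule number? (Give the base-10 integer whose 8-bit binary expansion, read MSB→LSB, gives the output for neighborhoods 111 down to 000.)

  ### -> #   bit 7 = 1  t=1,i=15
  ##. -> #   bit 6 = 1  t=0,i=1
  #.# -> .   bit 5 = 0  t=0,i=2
  #.. -> .   bit 4 = 0  t=0,i=5
  .## -> #   bit 3 = 1  t=0,i=0
  .#. -> .   bit 2 = 0  t=0,i=7
  ..# -> #   bit 1 = 1  t=0,i=6
  ... -> .   bit 0 = 0  t=0,i=13
  bits 11001010 = 202

202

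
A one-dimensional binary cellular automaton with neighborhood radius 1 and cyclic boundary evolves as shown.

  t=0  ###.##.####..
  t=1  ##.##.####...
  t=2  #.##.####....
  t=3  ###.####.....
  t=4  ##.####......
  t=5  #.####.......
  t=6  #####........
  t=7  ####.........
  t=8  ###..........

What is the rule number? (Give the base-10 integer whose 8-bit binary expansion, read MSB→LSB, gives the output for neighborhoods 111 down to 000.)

172

  [7] ### => #  t=0,i=1
  [6] ##. => .  t=0,i=2
  [5] #.# => #  t=0,i=3
  [4] #.. => .  t=0,i=11
  [3] .## => #  t=0,i=0
  [2] .#. => #  t=2,i=0
  [1] ..# => .  t=0,i=12
  [0] ... => .  t=1,i=11
  bits 10101100 = 172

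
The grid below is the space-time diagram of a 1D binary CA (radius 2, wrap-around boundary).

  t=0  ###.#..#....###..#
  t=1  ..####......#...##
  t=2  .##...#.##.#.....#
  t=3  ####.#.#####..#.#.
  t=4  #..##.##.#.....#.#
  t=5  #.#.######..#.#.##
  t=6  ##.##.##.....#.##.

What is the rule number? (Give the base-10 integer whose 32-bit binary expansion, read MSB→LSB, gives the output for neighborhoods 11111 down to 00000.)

  #####|#  b31=1 t=3,i=9
  ####.|.  b30=0 t=0,i=1
  ###.#|#  b29=1 t=0,i=2
  ###..|.  b28=0 t=0,i=14
  ##.##|#  b27=1 t=4,i=5
  ##.#.|#  b26=1 t=0,i=3
  ##..#|.  b25=0 t=0,i=15
  ##...|#  b24=1 t=1,i=6
  #.###|#  b23=1 t=3,i=0
  #.##.|#  b22=1 t=2,i=1
  #.#.#|.  b21=0 t=3,i=5
  #.#..|#  b20=1 t=0,i=4
  #..##|#  b19=1 t=0,i=16
  #..#.|.  b18=0 t=0,i=6
  #...#|.  b17=0 t=1,i=14
  #....|.  b16=0 t=0,i=9
  .####|.  b15=0 t=0,i=0
  .###.|.  b14=0 t=0,i=13
  .##.#|#  b13=1 t=2,i=9
  .##..|#  b12=1 t=1,i=17
  .#.##|#  b11=1 t=2,i=0
  .#.#.|#  b10=1 t=3,i=15
  .#..#|#  b9=1 t=0,i=5
  .#...|.  b8=0 t=0,i=8
  ..###|#  b7=1 t=0,i=12
  ..##.|.  b6=0 t=1,i=16
  ..#.#|.  b5=0 t=2,i=6
  ..#..|.  b4=0 t=0,i=7
  ...##|.  b3=0 t=0,i=11
  ...#.|#  b2=1 t=1,i=11
  ....#|.  b1=0 t=0,i=10
  .....|#  b0=1 t=1,i=8
  bits 10101101110110000011111010000101 = 2916630149

2916630149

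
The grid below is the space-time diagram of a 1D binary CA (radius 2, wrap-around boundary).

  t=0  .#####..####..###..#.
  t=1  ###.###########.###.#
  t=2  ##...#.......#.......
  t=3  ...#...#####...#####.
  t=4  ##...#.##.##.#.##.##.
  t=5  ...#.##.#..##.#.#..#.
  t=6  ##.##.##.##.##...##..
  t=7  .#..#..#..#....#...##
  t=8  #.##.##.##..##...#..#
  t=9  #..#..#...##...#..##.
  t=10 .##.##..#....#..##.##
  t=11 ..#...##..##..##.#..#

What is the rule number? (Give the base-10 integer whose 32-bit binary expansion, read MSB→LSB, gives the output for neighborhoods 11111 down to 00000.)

1443867299

  ##### -> .   bit 31 = 0  t=0,i=3
  ####. -> #   bit 30 = 1  t=0,i=4
  ###.# -> .   bit 29 = 0  t=1,i=2
  ###.. -> #   bit 28 = 1  t=0,i=5
  ##.## -> .   bit 27 = 0  t=1,i=3
  ##.#. -> #   bit 26 = 1  t=4,i=12
  ##..# -> #   bit 25 = 1  t=0,i=6
  ##... -> .   bit 24 = 0  t=2,i=2
  #.### -> .   bit 23 = 0  t=1,i=4
  #.##. -> .   bit 22 = 0  t=4,i=0
  #.#.# -> .   bit 21 = 0  t=4,i=13
  #.#.. -> .   bit 20 = 0  t=5,i=8
  #..## -> #   bit 19 = 1  t=0,i=0
  #..#. -> #   bit 18 = 1  t=0,i=18
  #...# -> #   bit 17 = 1  t=2,i=3
  #.... -> #   bit 16 = 1  t=2,i=7
  .#### -> #   bit 15 = 1  t=0,i=2
  .###. -> .   bit 14 = 0  t=0,i=15
  .##.# -> #   bit 13 = 1  t=4,i=8
  .##.. -> .   bit 12 = 0  t=2,i=1
  .#.## -> #   bit 11 = 1  t=4,i=6
  .#.#. -> .   bit 10 = 0  t=5,i=15
  .#..# -> #   bit 9 = 1  t=0,i=20
  .#... -> .   bit 8 = 0  t=2,i=6
  ..### -> #   bit 7 = 1  t=0,i=1
  ..##. -> .   bit 6 = 0  t=2,i=0
  ..#.# -> #   bit 5 = 1  t=4,i=5
  ..#.. -> .   bit 4 = 0  t=0,i=19
  ...## -> .   bit 3 = 0  t=2,i=20
  ...#. -> .   bit 2 = 0  t=2,i=4
  ....# -> #   bit 1 = 1  t=2,i=11
  ..... -> #   bit 0 = 1  t=2,i=8
  bits 01010110000011111010101010100011 = 1443867299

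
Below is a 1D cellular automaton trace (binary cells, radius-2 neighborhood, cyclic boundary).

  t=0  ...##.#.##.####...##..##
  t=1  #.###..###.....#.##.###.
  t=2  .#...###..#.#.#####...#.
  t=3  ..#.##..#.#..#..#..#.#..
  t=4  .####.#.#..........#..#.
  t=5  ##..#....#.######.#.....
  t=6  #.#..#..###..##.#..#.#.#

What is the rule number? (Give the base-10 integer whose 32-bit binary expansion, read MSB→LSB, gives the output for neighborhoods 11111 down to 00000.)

2739415533

  [31] ##### => #  t=2,i=16
  [30] ####. => .  t=0,i=13
  [29] ###.# => #  t=1,i=22
  [28] ###.. => .  t=0,i=14
  [27] ##.## => .  t=0,i=10
  [26] ##.#. => .  t=0,i=5
  [25] ##..# => #  t=0,i=20
  [24] ##... => #  t=0,i=0
  [23] #.### => .  t=0,i=11
  [22] #.##. => #  t=0,i=8
  [21] #.#.# => .  t=0,i=6
  [20] #.#.. => .  t=3,i=10
  [19] #..## => #  t=0,i=21
  [18] #..#. => .  t=2,i=0
  [17] #...# => .  t=0,i=1
  [16] #.... => .  t=1,i=11
  [15] .#### => .  t=0,i=12
  [14] .###. => .  t=1,i=3
  [13] .##.# => #  t=0,i=4
  [12] .##.. => .  t=0,i=19
  [11] .#.## => #  t=0,i=7
  [10] .#.#. => .  t=2,i=11
  [9] .#..# => .  t=2,i=23
  [8] .#... => #  t=2,i=2
  [7] ..### => #  t=1,i=7
  [6] ..##. => #  t=0,i=3
  [5] ..#.# => #  t=1,i=15
  [4] ..#.. => .  t=2,i=1
  [3] ...## => #  t=0,i=2
  [2] ...#. => #  t=1,i=14
  [1] ....# => .  t=1,i=13
  [0] ..... => #  t=1,i=12
  bits 10100011010010000010100111101101 = 2739415533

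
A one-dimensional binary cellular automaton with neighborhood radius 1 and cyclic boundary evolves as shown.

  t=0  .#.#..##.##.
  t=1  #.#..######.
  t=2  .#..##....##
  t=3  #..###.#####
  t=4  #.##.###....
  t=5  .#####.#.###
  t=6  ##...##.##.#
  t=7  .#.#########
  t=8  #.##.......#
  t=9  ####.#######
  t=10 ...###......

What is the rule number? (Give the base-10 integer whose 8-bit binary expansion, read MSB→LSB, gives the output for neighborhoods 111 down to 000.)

107

  [7] ### => .  t=1,i=6
  [6] ##. => #  t=0,i=7
  [5] #.# => #  t=0,i=2
  [4] #.. => .  t=0,i=4
  [3] .## => #  t=0,i=6
  [2] .#. => .  t=0,i=1
  [1] ..# => #  t=0,i=0
  [0] ... => #  t=2,i=7
  bits 01101011 = 107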